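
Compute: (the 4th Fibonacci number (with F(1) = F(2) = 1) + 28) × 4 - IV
Convert the 4th Fibonacci number (with F(1) = F(2) = 1) (Fibonacci index) → 1, 1, 2, 3 → 3 (decimal)
Convert IV (Roman numeral) → 4 (decimal)
Expression in decimal: (3 + 28) × 4 - 4
Parentheses first: 3 + 28 = 31
Multiply: 31 × 4 = 124
Subtract: 124 - 4 = 120
120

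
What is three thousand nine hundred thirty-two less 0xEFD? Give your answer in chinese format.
Convert three thousand nine hundred thirty-two (English words) → 3×1000 + 9×100 + 32 = 3932 (decimal)
Convert 0xEFD (hexadecimal) → 14×256 + 15×16 + 13 = 3837 (decimal)
Compute 3932 - 3837 = 95
Convert 95 (decimal) → 95 = 9×10 + 5 → 九十五 (Chinese numeral)
九十五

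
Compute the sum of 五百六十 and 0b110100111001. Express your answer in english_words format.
Convert 五百六十 (Chinese numeral) → 5×100 + 6×10 = 560 (decimal)
Convert 0b110100111001 (binary) → 2048 + 1024 + 256 + 32 + 16 + 8 + 1 = 3385 (decimal)
Compute 560 + 3385 = 3945
Convert 3945 (decimal) → 3945 = 3×1000 + 9×100 + 45 → three thousand nine hundred forty-five (English words)
three thousand nine hundred forty-five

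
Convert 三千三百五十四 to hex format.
Convert 三千三百五十四 (Chinese numeral) → 3×1000 + 3×100 + 5×10 + 4 = 3354 (decimal)
Convert 3354 (decimal) → 3354 = 13×256 + 1×16 + 10 → 0xD1A (hexadecimal)
0xD1A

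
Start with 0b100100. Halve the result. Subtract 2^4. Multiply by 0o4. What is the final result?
Convert 0b100100 (binary) → 32 + 4 = 36 (decimal)
Start: 36
36 ÷ 2 = 18
Convert 2^4 (power) → 16 (decimal)
18 - 16 = 2
Convert 0o4 (octal) → 4 (decimal)
2 × 4 = 8
8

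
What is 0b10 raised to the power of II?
Convert 0b10 (binary) → 2 (decimal)
Convert II (Roman numeral) → 1 + 1 = 2 (decimal)
Compute 2 ^ 2 = 4
4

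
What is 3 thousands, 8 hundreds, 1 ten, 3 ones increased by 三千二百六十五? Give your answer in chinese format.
Convert 3 thousands, 8 hundreds, 1 ten, 3 ones (place-value notation) → 3×1000 + 8×100 + 1×10 + 3 = 3813 (decimal)
Convert 三千二百六十五 (Chinese numeral) → 3×1000 + 2×100 + 6×10 + 5 = 3265 (decimal)
Compute 3813 + 3265 = 7078
Convert 7078 (decimal) → 7078 = 7×1000 + 7×10 + 8 → 七千零七十八 (Chinese numeral)
七千零七十八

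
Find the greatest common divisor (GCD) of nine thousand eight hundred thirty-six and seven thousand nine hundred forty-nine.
Convert nine thousand eight hundred thirty-six (English words) → 9×1000 + 8×100 + 36 = 9836 (decimal)
Convert seven thousand nine hundred forty-nine (English words) → 7×1000 + 9×100 + 49 = 7949 (decimal)
Compute gcd(9836, 7949) = 1
1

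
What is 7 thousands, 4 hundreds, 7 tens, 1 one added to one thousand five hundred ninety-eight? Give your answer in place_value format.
Convert 7 thousands, 4 hundreds, 7 tens, 1 one (place-value notation) → 7×1000 + 4×100 + 7×10 + 1 = 7471 (decimal)
Convert one thousand five hundred ninety-eight (English words) → 1×1000 + 5×100 + 98 = 1598 (decimal)
Compute 7471 + 1598 = 9069
Convert 9069 (decimal) → 9069 = 9×1000 + 6×10 + 9 → 9 thousands, 6 tens, 9 ones (place-value notation)
9 thousands, 6 tens, 9 ones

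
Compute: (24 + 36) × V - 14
Convert V (Roman numeral) → 5 (decimal)
Expression in decimal: (24 + 36) × 5 - 14
Parentheses first: 24 + 36 = 60
Multiply: 60 × 5 = 300
Subtract: 300 - 14 = 286
286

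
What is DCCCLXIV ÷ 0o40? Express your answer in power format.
Convert DCCCLXIV (Roman numeral) → 500 + 100 + 100 + 100 + 50 + 10 + 4 = 864 (decimal)
Convert 0o40 (octal) → 4×8 = 32 (decimal)
Compute 864 ÷ 32 = 27
Convert 27 (decimal) → 3^3 (power)
3^3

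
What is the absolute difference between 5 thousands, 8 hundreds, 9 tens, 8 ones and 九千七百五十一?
Convert 5 thousands, 8 hundreds, 9 tens, 8 ones (place-value notation) → 5×1000 + 8×100 + 9×10 + 8 = 5898 (decimal)
Convert 九千七百五十一 (Chinese numeral) → 9×1000 + 7×100 + 5×10 + 1 = 9751 (decimal)
Compute |5898 - 9751| = 3853
3853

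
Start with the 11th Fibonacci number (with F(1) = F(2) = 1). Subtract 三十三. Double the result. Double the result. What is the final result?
Convert the 11th Fibonacci number (with F(1) = F(2) = 1) (Fibonacci index) → 1, 1, 2, 3, 5, 8, 13, 21, 34, 55, 89 → 89 (decimal)
Start: 89
Convert 三十三 (Chinese numeral) → 3×10 + 3 = 33 (decimal)
89 - 33 = 56
56 × 2 = 112
112 × 2 = 224
224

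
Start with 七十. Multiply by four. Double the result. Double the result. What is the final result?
Convert 七十 (Chinese numeral) → 7×10 = 70 (decimal)
Start: 70
Convert four (English words) → 4 (decimal)
70 × 4 = 280
280 × 2 = 560
560 × 2 = 1120
1120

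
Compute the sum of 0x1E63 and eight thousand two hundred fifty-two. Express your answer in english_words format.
Convert 0x1E63 (hexadecimal) → 1×4096 + 14×256 + 6×16 + 3 = 7779 (decimal)
Convert eight thousand two hundred fifty-two (English words) → 8×1000 + 2×100 + 52 = 8252 (decimal)
Compute 7779 + 8252 = 16031
Convert 16031 (decimal) → 16031 = 16×1000 + 31 → sixteen thousand thirty-one (English words)
sixteen thousand thirty-one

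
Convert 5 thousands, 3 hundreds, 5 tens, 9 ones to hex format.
Convert 5 thousands, 3 hundreds, 5 tens, 9 ones (place-value notation) → 5×1000 + 3×100 + 5×10 + 9 = 5359 (decimal)
Convert 5359 (decimal) → 5359 = 1×4096 + 4×256 + 14×16 + 15 → 0x14EF (hexadecimal)
0x14EF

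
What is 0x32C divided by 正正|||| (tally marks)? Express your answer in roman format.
Convert 0x32C (hexadecimal) → 3×256 + 2×16 + 12 = 812 (decimal)
Convert 正正|||| (tally marks) → 5 + 5 + 4 = 14 (decimal)
Compute 812 ÷ 14 = 58
Convert 58 (decimal) → 58 = 50 + 5 + 1 + 1 + 1 → LVIII (Roman numeral)
LVIII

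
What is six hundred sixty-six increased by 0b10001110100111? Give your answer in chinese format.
Convert six hundred sixty-six (English words) → 6×100 + 66 = 666 (decimal)
Convert 0b10001110100111 (binary) → 8192 + 512 + 256 + 128 + 32 + 4 + 2 + 1 = 9127 (decimal)
Compute 666 + 9127 = 9793
Convert 9793 (decimal) → 9793 = 9×1000 + 7×100 + 9×10 + 3 → 九千七百九十三 (Chinese numeral)
九千七百九十三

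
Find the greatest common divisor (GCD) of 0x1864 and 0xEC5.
Convert 0x1864 (hexadecimal) → 1×4096 + 8×256 + 6×16 + 4 = 6244 (decimal)
Convert 0xEC5 (hexadecimal) → 14×256 + 12×16 + 5 = 3781 (decimal)
Compute gcd(6244, 3781) = 1
1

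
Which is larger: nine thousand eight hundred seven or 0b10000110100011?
Convert nine thousand eight hundred seven (English words) → 9×1000 + 8×100 + 7 = 9807 (decimal)
Convert 0b10000110100011 (binary) → 8192 + 256 + 128 + 32 + 2 + 1 = 8611 (decimal)
Compare 9807 vs 8611: larger = 9807
9807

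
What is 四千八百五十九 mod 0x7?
Convert 四千八百五十九 (Chinese numeral) → 4×1000 + 8×100 + 5×10 + 9 = 4859 (decimal)
Convert 0x7 (hexadecimal) → 7 (decimal)
Compute 4859 mod 7 = 1
1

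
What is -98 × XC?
Convert XC (Roman numeral) → 90 (decimal)
Compute -98 × 90 = -8820
-8820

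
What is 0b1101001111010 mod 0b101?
Convert 0b1101001111010 (binary) → 4096 + 2048 + 512 + 64 + 32 + 16 + 8 + 2 = 6778 (decimal)
Convert 0b101 (binary) → 4 + 1 = 5 (decimal)
Compute 6778 mod 5 = 3
3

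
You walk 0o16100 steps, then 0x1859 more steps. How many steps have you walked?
Convert 0o16100 (octal) → 1×4096 + 6×512 + 1×64 = 7232 (decimal)
Convert 0x1859 (hexadecimal) → 1×4096 + 8×256 + 5×16 + 9 = 6233 (decimal)
Compute 7232 + 6233 = 13465
13465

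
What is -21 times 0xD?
Convert 0xD (hexadecimal) → 13 (decimal)
Compute -21 × 13 = -273
-273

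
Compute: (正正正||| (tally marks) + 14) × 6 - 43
Convert 正正正||| (tally marks) → 5 + 5 + 5 + 3 = 18 (decimal)
Expression in decimal: (18 + 14) × 6 - 43
Parentheses first: 18 + 14 = 32
Multiply: 32 × 6 = 192
Subtract: 192 - 43 = 149
149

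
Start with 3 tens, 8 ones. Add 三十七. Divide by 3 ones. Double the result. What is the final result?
Convert 3 tens, 8 ones (place-value notation) → 3×10 + 8 = 38 (decimal)
Start: 38
Convert 三十七 (Chinese numeral) → 3×10 + 7 = 37 (decimal)
38 + 37 = 75
Convert 3 ones (place-value notation) → 3 (decimal)
75 ÷ 3 = 25
25 × 2 = 50
50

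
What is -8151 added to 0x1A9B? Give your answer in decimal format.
Convert 0x1A9B (hexadecimal) → 1×4096 + 10×256 + 9×16 + 11 = 6811 (decimal)
Compute -8151 + 6811 = -1340
-1340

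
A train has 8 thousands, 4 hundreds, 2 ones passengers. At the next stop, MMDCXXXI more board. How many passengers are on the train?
Convert 8 thousands, 4 hundreds, 2 ones (place-value notation) → 8×1000 + 4×100 + 2 = 8402 (decimal)
Convert MMDCXXXI (Roman numeral) → 1000 + 1000 + 500 + 100 + 10 + 10 + 10 + 1 = 2631 (decimal)
Compute 8402 + 2631 = 11033
11033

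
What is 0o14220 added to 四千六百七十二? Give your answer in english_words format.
Convert 0o14220 (octal) → 1×4096 + 4×512 + 2×64 + 2×8 = 6288 (decimal)
Convert 四千六百七十二 (Chinese numeral) → 4×1000 + 6×100 + 7×10 + 2 = 4672 (decimal)
Compute 6288 + 4672 = 10960
Convert 10960 (decimal) → 10960 = 10×1000 + 9×100 + 60 → ten thousand nine hundred sixty (English words)
ten thousand nine hundred sixty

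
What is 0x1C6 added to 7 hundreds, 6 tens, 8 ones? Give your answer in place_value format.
Convert 0x1C6 (hexadecimal) → 1×256 + 12×16 + 6 = 454 (decimal)
Convert 7 hundreds, 6 tens, 8 ones (place-value notation) → 7×100 + 6×10 + 8 = 768 (decimal)
Compute 454 + 768 = 1222
Convert 1222 (decimal) → 1222 = 1×1000 + 2×100 + 2×10 + 2 → 1 thousand, 2 hundreds, 2 tens, 2 ones (place-value notation)
1 thousand, 2 hundreds, 2 tens, 2 ones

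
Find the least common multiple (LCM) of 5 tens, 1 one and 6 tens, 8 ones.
Convert 5 tens, 1 one (place-value notation) → 5×10 + 1 = 51 (decimal)
Convert 6 tens, 8 ones (place-value notation) → 6×10 + 8 = 68 (decimal)
Compute lcm(51, 68) = 204
204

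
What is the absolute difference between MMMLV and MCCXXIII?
Convert MMMLV (Roman numeral) → 1000 + 1000 + 1000 + 50 + 5 = 3055 (decimal)
Convert MCCXXIII (Roman numeral) → 1000 + 100 + 100 + 10 + 10 + 1 + 1 + 1 = 1223 (decimal)
Compute |3055 - 1223| = 1832
1832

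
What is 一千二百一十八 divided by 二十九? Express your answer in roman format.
Convert 一千二百一十八 (Chinese numeral) → 1×1000 + 2×100 + 1×10 + 8 = 1218 (decimal)
Convert 二十九 (Chinese numeral) → 2×10 + 9 = 29 (decimal)
Compute 1218 ÷ 29 = 42
Convert 42 (decimal) → 42 = 40 + 1 + 1 → XLII (Roman numeral)
XLII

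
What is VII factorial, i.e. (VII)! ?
Convert VII (Roman numeral) → 5 + 1 + 1 = 7 (decimal)
Compute 7! = 5040
5040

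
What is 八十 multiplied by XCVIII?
Convert 八十 (Chinese numeral) → 8×10 = 80 (decimal)
Convert XCVIII (Roman numeral) → 90 + 5 + 1 + 1 + 1 = 98 (decimal)
Compute 80 × 98 = 7840
7840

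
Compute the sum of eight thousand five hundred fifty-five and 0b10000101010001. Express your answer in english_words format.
Convert eight thousand five hundred fifty-five (English words) → 8×1000 + 5×100 + 55 = 8555 (decimal)
Convert 0b10000101010001 (binary) → 8192 + 256 + 64 + 16 + 1 = 8529 (decimal)
Compute 8555 + 8529 = 17084
Convert 17084 (decimal) → 17084 = 17×1000 + 84 → seventeen thousand eighty-four (English words)
seventeen thousand eighty-four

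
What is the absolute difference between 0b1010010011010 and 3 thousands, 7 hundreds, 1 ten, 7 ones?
Convert 0b1010010011010 (binary) → 4096 + 1024 + 128 + 16 + 8 + 2 = 5274 (decimal)
Convert 3 thousands, 7 hundreds, 1 ten, 7 ones (place-value notation) → 3×1000 + 7×100 + 1×10 + 7 = 3717 (decimal)
Compute |5274 - 3717| = 1557
1557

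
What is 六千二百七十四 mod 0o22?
Convert 六千二百七十四 (Chinese numeral) → 6×1000 + 2×100 + 7×10 + 4 = 6274 (decimal)
Convert 0o22 (octal) → 2×8 + 2 = 18 (decimal)
Compute 6274 mod 18 = 10
10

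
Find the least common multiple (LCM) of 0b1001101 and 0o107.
Convert 0b1001101 (binary) → 64 + 8 + 4 + 1 = 77 (decimal)
Convert 0o107 (octal) → 1×64 + 7 = 71 (decimal)
Compute lcm(77, 71) = 5467
5467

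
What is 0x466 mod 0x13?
Convert 0x466 (hexadecimal) → 4×256 + 6×16 + 6 = 1126 (decimal)
Convert 0x13 (hexadecimal) → 1×16 + 3 = 19 (decimal)
Compute 1126 mod 19 = 5
5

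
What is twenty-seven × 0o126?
Convert twenty-seven (English words) → 27 (decimal)
Convert 0o126 (octal) → 1×64 + 2×8 + 6 = 86 (decimal)
Compute 27 × 86 = 2322
2322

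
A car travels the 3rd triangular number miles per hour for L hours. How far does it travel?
Convert the 3rd triangular number (triangular index) → 3×4/2 = 6 (decimal)
Convert L (Roman numeral) → 50 (decimal)
Compute 6 × 50 = 300
300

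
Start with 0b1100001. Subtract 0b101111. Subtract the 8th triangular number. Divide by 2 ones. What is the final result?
Convert 0b1100001 (binary) → 64 + 32 + 1 = 97 (decimal)
Start: 97
Convert 0b101111 (binary) → 32 + 8 + 4 + 2 + 1 = 47 (decimal)
97 - 47 = 50
Convert the 8th triangular number (triangular index) → 8×9/2 = 36 (decimal)
50 - 36 = 14
Convert 2 ones (place-value notation) → 2 (decimal)
14 ÷ 2 = 7
7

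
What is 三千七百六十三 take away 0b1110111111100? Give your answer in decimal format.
Convert 三千七百六十三 (Chinese numeral) → 3×1000 + 7×100 + 6×10 + 3 = 3763 (decimal)
Convert 0b1110111111100 (binary) → 4096 + 2048 + 1024 + 256 + 128 + 64 + 32 + 16 + 8 + 4 = 7676 (decimal)
Compute 3763 - 7676 = -3913
-3913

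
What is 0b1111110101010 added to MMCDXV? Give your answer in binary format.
Convert 0b1111110101010 (binary) → 4096 + 2048 + 1024 + 512 + 256 + 128 + 32 + 8 + 2 = 8106 (decimal)
Convert MMCDXV (Roman numeral) → 1000 + 1000 + 400 + 10 + 5 = 2415 (decimal)
Compute 8106 + 2415 = 10521
Convert 10521 (decimal) → 10521 = 8192 + 2048 + 256 + 16 + 8 + 1 → 0b10100100011001 (binary)
0b10100100011001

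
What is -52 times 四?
Convert 四 (Chinese numeral) → 4 (decimal)
Compute -52 × 4 = -208
-208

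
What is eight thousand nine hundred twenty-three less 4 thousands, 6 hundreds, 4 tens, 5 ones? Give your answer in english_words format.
Convert eight thousand nine hundred twenty-three (English words) → 8×1000 + 9×100 + 23 = 8923 (decimal)
Convert 4 thousands, 6 hundreds, 4 tens, 5 ones (place-value notation) → 4×1000 + 6×100 + 4×10 + 5 = 4645 (decimal)
Compute 8923 - 4645 = 4278
Convert 4278 (decimal) → 4278 = 4×1000 + 2×100 + 78 → four thousand two hundred seventy-eight (English words)
four thousand two hundred seventy-eight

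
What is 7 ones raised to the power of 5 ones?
Convert 7 ones (place-value notation) → 7 (decimal)
Convert 5 ones (place-value notation) → 5 (decimal)
Compute 7 ^ 5 = 16807
16807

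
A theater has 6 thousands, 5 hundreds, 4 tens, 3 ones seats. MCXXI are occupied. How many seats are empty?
Convert 6 thousands, 5 hundreds, 4 tens, 3 ones (place-value notation) → 6×1000 + 5×100 + 4×10 + 3 = 6543 (decimal)
Convert MCXXI (Roman numeral) → 1000 + 100 + 10 + 10 + 1 = 1121 (decimal)
Compute 6543 - 1121 = 5422
5422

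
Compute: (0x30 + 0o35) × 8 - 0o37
Convert 0x30 (hexadecimal) → 3×16 = 48 (decimal)
Convert 0o35 (octal) → 3×8 + 5 = 29 (decimal)
Convert 0o37 (octal) → 3×8 + 7 = 31 (decimal)
Expression in decimal: (48 + 29) × 8 - 31
Parentheses first: 48 + 29 = 77
Multiply: 77 × 8 = 616
Subtract: 616 - 31 = 585
585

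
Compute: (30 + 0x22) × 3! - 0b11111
Convert 0x22 (hexadecimal) → 2×16 + 2 = 34 (decimal)
Convert 3! (factorial) → 6 (decimal)
Convert 0b11111 (binary) → 16 + 8 + 4 + 2 + 1 = 31 (decimal)
Expression in decimal: (30 + 34) × 6 - 31
Parentheses first: 30 + 34 = 64
Multiply: 64 × 6 = 384
Subtract: 384 - 31 = 353
353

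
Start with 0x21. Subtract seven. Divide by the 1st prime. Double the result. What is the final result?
Convert 0x21 (hexadecimal) → 2×16 + 1 = 33 (decimal)
Start: 33
Convert seven (English words) → 7 (decimal)
33 - 7 = 26
Convert the 1st prime (prime index) → 2 (decimal)
26 ÷ 2 = 13
13 × 2 = 26
26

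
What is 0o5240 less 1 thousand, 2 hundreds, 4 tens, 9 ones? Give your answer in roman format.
Convert 0o5240 (octal) → 5×512 + 2×64 + 4×8 = 2720 (decimal)
Convert 1 thousand, 2 hundreds, 4 tens, 9 ones (place-value notation) → 1×1000 + 2×100 + 4×10 + 9 = 1249 (decimal)
Compute 2720 - 1249 = 1471
Convert 1471 (decimal) → 1471 = 1000 + 400 + 50 + 10 + 10 + 1 → MCDLXXI (Roman numeral)
MCDLXXI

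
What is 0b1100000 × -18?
Convert 0b1100000 (binary) → 64 + 32 = 96 (decimal)
Compute 96 × -18 = -1728
-1728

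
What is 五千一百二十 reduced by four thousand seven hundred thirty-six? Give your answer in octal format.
Convert 五千一百二十 (Chinese numeral) → 5×1000 + 1×100 + 2×10 = 5120 (decimal)
Convert four thousand seven hundred thirty-six (English words) → 4×1000 + 7×100 + 36 = 4736 (decimal)
Compute 5120 - 4736 = 384
Convert 384 (decimal) → 384 = 6×64 → 0o600 (octal)
0o600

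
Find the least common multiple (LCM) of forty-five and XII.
Convert forty-five (English words) → 45 (decimal)
Convert XII (Roman numeral) → 10 + 1 + 1 = 12 (decimal)
Compute lcm(45, 12) = 180
180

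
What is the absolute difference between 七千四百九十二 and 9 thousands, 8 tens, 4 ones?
Convert 七千四百九十二 (Chinese numeral) → 7×1000 + 4×100 + 9×10 + 2 = 7492 (decimal)
Convert 9 thousands, 8 tens, 4 ones (place-value notation) → 9×1000 + 8×10 + 4 = 9084 (decimal)
Compute |7492 - 9084| = 1592
1592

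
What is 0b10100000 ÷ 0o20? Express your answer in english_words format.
Convert 0b10100000 (binary) → 128 + 32 = 160 (decimal)
Convert 0o20 (octal) → 2×8 = 16 (decimal)
Compute 160 ÷ 16 = 10
Convert 10 (decimal) → ten (English words)
ten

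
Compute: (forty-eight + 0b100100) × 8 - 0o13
Convert forty-eight (English words) → 48 (decimal)
Convert 0b100100 (binary) → 32 + 4 = 36 (decimal)
Convert 0o13 (octal) → 1×8 + 3 = 11 (decimal)
Expression in decimal: (48 + 36) × 8 - 11
Parentheses first: 48 + 36 = 84
Multiply: 84 × 8 = 672
Subtract: 672 - 11 = 661
661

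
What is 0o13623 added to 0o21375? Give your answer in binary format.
Convert 0o13623 (octal) → 1×4096 + 3×512 + 6×64 + 2×8 + 3 = 6035 (decimal)
Convert 0o21375 (octal) → 2×4096 + 1×512 + 3×64 + 7×8 + 5 = 8957 (decimal)
Compute 6035 + 8957 = 14992
Convert 14992 (decimal) → 14992 = 8192 + 4096 + 2048 + 512 + 128 + 16 → 0b11101010010000 (binary)
0b11101010010000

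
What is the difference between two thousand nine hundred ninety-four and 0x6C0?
Convert two thousand nine hundred ninety-four (English words) → 2×1000 + 9×100 + 94 = 2994 (decimal)
Convert 0x6C0 (hexadecimal) → 6×256 + 12×16 = 1728 (decimal)
Difference: |2994 - 1728| = 1266
1266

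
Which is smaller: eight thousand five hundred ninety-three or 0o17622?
Convert eight thousand five hundred ninety-three (English words) → 8×1000 + 5×100 + 93 = 8593 (decimal)
Convert 0o17622 (octal) → 1×4096 + 7×512 + 6×64 + 2×8 + 2 = 8082 (decimal)
Compare 8593 vs 8082: smaller = 8082
8082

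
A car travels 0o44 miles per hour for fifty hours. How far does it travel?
Convert 0o44 (octal) → 4×8 + 4 = 36 (decimal)
Convert fifty (English words) → 50 (decimal)
Compute 36 × 50 = 1800
1800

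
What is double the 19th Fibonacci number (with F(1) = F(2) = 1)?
The 19th Fibonacci number (with F(1) = F(2) = 1) = 4181
Compute 4181 × 2 = 8362
8362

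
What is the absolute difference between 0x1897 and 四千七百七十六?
Convert 0x1897 (hexadecimal) → 1×4096 + 8×256 + 9×16 + 7 = 6295 (decimal)
Convert 四千七百七十六 (Chinese numeral) → 4×1000 + 7×100 + 7×10 + 6 = 4776 (decimal)
Compute |6295 - 4776| = 1519
1519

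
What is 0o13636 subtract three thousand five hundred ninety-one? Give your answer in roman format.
Convert 0o13636 (octal) → 1×4096 + 3×512 + 6×64 + 3×8 + 6 = 6046 (decimal)
Convert three thousand five hundred ninety-one (English words) → 3×1000 + 5×100 + 91 = 3591 (decimal)
Compute 6046 - 3591 = 2455
Convert 2455 (decimal) → 2455 = 1000 + 1000 + 400 + 50 + 5 → MMCDLV (Roman numeral)
MMCDLV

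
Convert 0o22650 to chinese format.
Convert 0o22650 (octal) → 2×4096 + 2×512 + 6×64 + 5×8 = 9640 (decimal)
Convert 9640 (decimal) → 9640 = 9×1000 + 6×100 + 4×10 → 九千六百四十 (Chinese numeral)
九千六百四十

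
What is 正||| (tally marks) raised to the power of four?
Convert 正||| (tally marks) → 5 + 3 = 8 (decimal)
Convert four (English words) → 4 (decimal)
Compute 8 ^ 4 = 4096
4096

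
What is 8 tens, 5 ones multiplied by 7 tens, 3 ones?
Convert 8 tens, 5 ones (place-value notation) → 8×10 + 5 = 85 (decimal)
Convert 7 tens, 3 ones (place-value notation) → 7×10 + 3 = 73 (decimal)
Compute 85 × 73 = 6205
6205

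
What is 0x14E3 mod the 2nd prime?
Convert 0x14E3 (hexadecimal) → 1×4096 + 4×256 + 14×16 + 3 = 5347 (decimal)
Convert the 2nd prime (prime index) → 3 (decimal)
Compute 5347 mod 3 = 1
1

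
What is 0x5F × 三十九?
Convert 0x5F (hexadecimal) → 5×16 + 15 = 95 (decimal)
Convert 三十九 (Chinese numeral) → 3×10 + 9 = 39 (decimal)
Compute 95 × 39 = 3705
3705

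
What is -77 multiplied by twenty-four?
Convert twenty-four (English words) → 24 (decimal)
Compute -77 × 24 = -1848
-1848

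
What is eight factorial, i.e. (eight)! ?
Convert eight (English words) → 8 (decimal)
Compute 8! = 40320
40320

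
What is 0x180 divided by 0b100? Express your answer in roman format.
Convert 0x180 (hexadecimal) → 1×256 + 8×16 = 384 (decimal)
Convert 0b100 (binary) → 4 (decimal)
Compute 384 ÷ 4 = 96
Convert 96 (decimal) → 96 = 90 + 5 + 1 → XCVI (Roman numeral)
XCVI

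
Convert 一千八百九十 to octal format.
Convert 一千八百九十 (Chinese numeral) → 1×1000 + 8×100 + 9×10 = 1890 (decimal)
Convert 1890 (decimal) → 1890 = 3×512 + 5×64 + 4×8 + 2 → 0o3542 (octal)
0o3542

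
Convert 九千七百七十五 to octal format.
Convert 九千七百七十五 (Chinese numeral) → 9×1000 + 7×100 + 7×10 + 5 = 9775 (decimal)
Convert 9775 (decimal) → 9775 = 2×4096 + 3×512 + 5×8 + 7 → 0o23057 (octal)
0o23057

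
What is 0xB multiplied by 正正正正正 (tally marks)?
Convert 0xB (hexadecimal) → 11 (decimal)
Convert 正正正正正 (tally marks) → 5 + 5 + 5 + 5 + 5 = 25 (decimal)
Compute 11 × 25 = 275
275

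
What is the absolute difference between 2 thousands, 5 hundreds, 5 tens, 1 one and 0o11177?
Convert 2 thousands, 5 hundreds, 5 tens, 1 one (place-value notation) → 2×1000 + 5×100 + 5×10 + 1 = 2551 (decimal)
Convert 0o11177 (octal) → 1×4096 + 1×512 + 1×64 + 7×8 + 7 = 4735 (decimal)
Compute |2551 - 4735| = 2184
2184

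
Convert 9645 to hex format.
Convert 9645 (decimal) → 9645 = 2×4096 + 5×256 + 10×16 + 13 → 0x25AD (hexadecimal)
0x25AD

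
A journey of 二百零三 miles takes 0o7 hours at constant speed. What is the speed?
Convert 二百零三 (Chinese numeral) → 2×100 + 3 = 203 (decimal)
Convert 0o7 (octal) → 7 (decimal)
Compute 203 ÷ 7 = 29
29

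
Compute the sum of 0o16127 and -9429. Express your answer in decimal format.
Convert 0o16127 (octal) → 1×4096 + 6×512 + 1×64 + 2×8 + 7 = 7255 (decimal)
Compute 7255 + -9429 = -2174
-2174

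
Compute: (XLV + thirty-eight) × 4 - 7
Convert XLV (Roman numeral) → 40 + 5 = 45 (decimal)
Convert thirty-eight (English words) → 38 (decimal)
Expression in decimal: (45 + 38) × 4 - 7
Parentheses first: 45 + 38 = 83
Multiply: 83 × 4 = 332
Subtract: 332 - 7 = 325
325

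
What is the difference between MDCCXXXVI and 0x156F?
Convert MDCCXXXVI (Roman numeral) → 1000 + 500 + 100 + 100 + 10 + 10 + 10 + 5 + 1 = 1736 (decimal)
Convert 0x156F (hexadecimal) → 1×4096 + 5×256 + 6×16 + 15 = 5487 (decimal)
Difference: |1736 - 5487| = 3751
3751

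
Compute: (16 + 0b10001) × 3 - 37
Convert 0b10001 (binary) → 16 + 1 = 17 (decimal)
Expression in decimal: (16 + 17) × 3 - 37
Parentheses first: 16 + 17 = 33
Multiply: 33 × 3 = 99
Subtract: 99 - 37 = 62
62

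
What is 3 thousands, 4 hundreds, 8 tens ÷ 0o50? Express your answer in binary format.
Convert 3 thousands, 4 hundreds, 8 tens (place-value notation) → 3×1000 + 4×100 + 8×10 = 3480 (decimal)
Convert 0o50 (octal) → 5×8 = 40 (decimal)
Compute 3480 ÷ 40 = 87
Convert 87 (decimal) → 87 = 64 + 16 + 4 + 2 + 1 → 0b1010111 (binary)
0b1010111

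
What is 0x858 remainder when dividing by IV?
Convert 0x858 (hexadecimal) → 8×256 + 5×16 + 8 = 2136 (decimal)
Convert IV (Roman numeral) → 4 (decimal)
Compute 2136 mod 4 = 0
0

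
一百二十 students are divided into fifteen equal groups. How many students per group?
Convert 一百二十 (Chinese numeral) → 1×100 + 2×10 = 120 (decimal)
Convert fifteen (English words) → 15 (decimal)
Compute 120 ÷ 15 = 8
8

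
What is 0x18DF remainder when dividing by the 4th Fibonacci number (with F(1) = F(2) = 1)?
Convert 0x18DF (hexadecimal) → 1×4096 + 8×256 + 13×16 + 15 = 6367 (decimal)
Convert the 4th Fibonacci number (with F(1) = F(2) = 1) (Fibonacci index) → 1, 1, 2, 3 → 3 (decimal)
Compute 6367 mod 3 = 1
1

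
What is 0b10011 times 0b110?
Convert 0b10011 (binary) → 16 + 2 + 1 = 19 (decimal)
Convert 0b110 (binary) → 4 + 2 = 6 (decimal)
Compute 19 × 6 = 114
114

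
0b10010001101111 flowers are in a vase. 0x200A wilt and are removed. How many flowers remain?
Convert 0b10010001101111 (binary) → 8192 + 1024 + 64 + 32 + 8 + 4 + 2 + 1 = 9327 (decimal)
Convert 0x200A (hexadecimal) → 2×4096 + 10 = 8202 (decimal)
Compute 9327 - 8202 = 1125
1125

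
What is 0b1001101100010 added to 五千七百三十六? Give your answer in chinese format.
Convert 0b1001101100010 (binary) → 4096 + 512 + 256 + 64 + 32 + 2 = 4962 (decimal)
Convert 五千七百三十六 (Chinese numeral) → 5×1000 + 7×100 + 3×10 + 6 = 5736 (decimal)
Compute 4962 + 5736 = 10698
Convert 10698 (decimal) → 10698 = 1×10000 + 6×100 + 9×10 + 8 → 一万零六百九十八 (Chinese numeral)
一万零六百九十八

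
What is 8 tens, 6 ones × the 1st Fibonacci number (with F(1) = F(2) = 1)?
Convert 8 tens, 6 ones (place-value notation) → 8×10 + 6 = 86 (decimal)
Convert the 1st Fibonacci number (with F(1) = F(2) = 1) (Fibonacci index) → 1 (decimal)
Compute 86 × 1 = 86
86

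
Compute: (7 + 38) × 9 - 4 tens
Convert 4 tens (place-value notation) → 4×10 = 40 (decimal)
Expression in decimal: (7 + 38) × 9 - 40
Parentheses first: 7 + 38 = 45
Multiply: 45 × 9 = 405
Subtract: 405 - 40 = 365
365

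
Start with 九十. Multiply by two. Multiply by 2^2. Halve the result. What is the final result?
Convert 九十 (Chinese numeral) → 9×10 = 90 (decimal)
Start: 90
Convert two (English words) → 2 (decimal)
90 × 2 = 180
Convert 2^2 (power) → 4 (decimal)
180 × 4 = 720
720 ÷ 2 = 360
360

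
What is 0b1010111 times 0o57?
Convert 0b1010111 (binary) → 64 + 16 + 4 + 2 + 1 = 87 (decimal)
Convert 0o57 (octal) → 5×8 + 7 = 47 (decimal)
Compute 87 × 47 = 4089
4089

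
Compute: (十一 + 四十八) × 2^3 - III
Convert 十一 (Chinese numeral) → 1×10 + 1 = 11 (decimal)
Convert 四十八 (Chinese numeral) → 4×10 + 8 = 48 (decimal)
Convert 2^3 (power) → 8 (decimal)
Convert III (Roman numeral) → 1 + 1 + 1 = 3 (decimal)
Expression in decimal: (11 + 48) × 8 - 3
Parentheses first: 11 + 48 = 59
Multiply: 59 × 8 = 472
Subtract: 472 - 3 = 469
469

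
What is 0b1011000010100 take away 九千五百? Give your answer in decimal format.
Convert 0b1011000010100 (binary) → 4096 + 1024 + 512 + 16 + 4 = 5652 (decimal)
Convert 九千五百 (Chinese numeral) → 9×1000 + 5×100 = 9500 (decimal)
Compute 5652 - 9500 = -3848
-3848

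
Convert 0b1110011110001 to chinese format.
Convert 0b1110011110001 (binary) → 4096 + 2048 + 1024 + 128 + 64 + 32 + 16 + 1 = 7409 (decimal)
Convert 7409 (decimal) → 7409 = 7×1000 + 4×100 + 9 → 七千四百零九 (Chinese numeral)
七千四百零九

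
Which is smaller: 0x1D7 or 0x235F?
Convert 0x1D7 (hexadecimal) → 1×256 + 13×16 + 7 = 471 (decimal)
Convert 0x235F (hexadecimal) → 2×4096 + 3×256 + 5×16 + 15 = 9055 (decimal)
Compare 471 vs 9055: smaller = 471
471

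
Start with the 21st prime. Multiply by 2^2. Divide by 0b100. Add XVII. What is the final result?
Convert the 21st prime (prime index) → 73 (decimal)
Start: 73
Convert 2^2 (power) → 4 (decimal)
73 × 4 = 292
Convert 0b100 (binary) → 4 (decimal)
292 ÷ 4 = 73
Convert XVII (Roman numeral) → 10 + 5 + 1 + 1 = 17 (decimal)
73 + 17 = 90
90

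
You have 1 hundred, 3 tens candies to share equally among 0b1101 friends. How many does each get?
Convert 1 hundred, 3 tens (place-value notation) → 1×100 + 3×10 = 130 (decimal)
Convert 0b1101 (binary) → 8 + 4 + 1 = 13 (decimal)
Compute 130 ÷ 13 = 10
10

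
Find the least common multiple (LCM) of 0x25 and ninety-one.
Convert 0x25 (hexadecimal) → 2×16 + 5 = 37 (decimal)
Convert ninety-one (English words) → 91 (decimal)
Compute lcm(37, 91) = 3367
3367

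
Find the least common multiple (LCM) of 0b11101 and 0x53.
Convert 0b11101 (binary) → 16 + 8 + 4 + 1 = 29 (decimal)
Convert 0x53 (hexadecimal) → 5×16 + 3 = 83 (decimal)
Compute lcm(29, 83) = 2407
2407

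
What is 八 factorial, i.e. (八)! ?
Convert 八 (Chinese numeral) → 8 (decimal)
Compute 8! = 40320
40320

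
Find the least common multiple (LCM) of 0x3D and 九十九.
Convert 0x3D (hexadecimal) → 3×16 + 13 = 61 (decimal)
Convert 九十九 (Chinese numeral) → 9×10 + 9 = 99 (decimal)
Compute lcm(61, 99) = 6039
6039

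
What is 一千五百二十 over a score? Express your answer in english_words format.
Convert 一千五百二十 (Chinese numeral) → 1×1000 + 5×100 + 2×10 = 1520 (decimal)
Convert a score (colloquial) → 20 (decimal)
Compute 1520 ÷ 20 = 76
Convert 76 (decimal) → seventy-six (English words)
seventy-six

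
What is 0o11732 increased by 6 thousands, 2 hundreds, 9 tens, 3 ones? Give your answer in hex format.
Convert 0o11732 (octal) → 1×4096 + 1×512 + 7×64 + 3×8 + 2 = 5082 (decimal)
Convert 6 thousands, 2 hundreds, 9 tens, 3 ones (place-value notation) → 6×1000 + 2×100 + 9×10 + 3 = 6293 (decimal)
Compute 5082 + 6293 = 11375
Convert 11375 (decimal) → 11375 = 2×4096 + 12×256 + 6×16 + 15 → 0x2C6F (hexadecimal)
0x2C6F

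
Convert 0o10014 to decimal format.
Convert 0o10014 (octal) → 1×4096 + 1×8 + 4 = 4108 (decimal)
4108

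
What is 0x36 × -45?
Convert 0x36 (hexadecimal) → 3×16 + 6 = 54 (decimal)
Compute 54 × -45 = -2430
-2430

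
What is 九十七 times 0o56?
Convert 九十七 (Chinese numeral) → 9×10 + 7 = 97 (decimal)
Convert 0o56 (octal) → 5×8 + 6 = 46 (decimal)
Compute 97 × 46 = 4462
4462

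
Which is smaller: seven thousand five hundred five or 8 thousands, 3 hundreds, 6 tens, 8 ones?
Convert seven thousand five hundred five (English words) → 7×1000 + 5×100 + 5 = 7505 (decimal)
Convert 8 thousands, 3 hundreds, 6 tens, 8 ones (place-value notation) → 8×1000 + 3×100 + 6×10 + 8 = 8368 (decimal)
Compare 7505 vs 8368: smaller = 7505
7505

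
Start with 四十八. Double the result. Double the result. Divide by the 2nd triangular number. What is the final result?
Convert 四十八 (Chinese numeral) → 4×10 + 8 = 48 (decimal)
Start: 48
48 × 2 = 96
96 × 2 = 192
Convert the 2nd triangular number (triangular index) → 2×3/2 = 3 (decimal)
192 ÷ 3 = 64
64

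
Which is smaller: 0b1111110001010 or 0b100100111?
Convert 0b1111110001010 (binary) → 4096 + 2048 + 1024 + 512 + 256 + 128 + 8 + 2 = 8074 (decimal)
Convert 0b100100111 (binary) → 256 + 32 + 4 + 2 + 1 = 295 (decimal)
Compare 8074 vs 295: smaller = 295
295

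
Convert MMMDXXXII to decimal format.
Convert MMMDXXXII (Roman numeral) → 1000 + 1000 + 1000 + 500 + 10 + 10 + 10 + 1 + 1 = 3532 (decimal)
3532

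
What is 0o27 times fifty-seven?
Convert 0o27 (octal) → 2×8 + 7 = 23 (decimal)
Convert fifty-seven (English words) → 57 (decimal)
Compute 23 × 57 = 1311
1311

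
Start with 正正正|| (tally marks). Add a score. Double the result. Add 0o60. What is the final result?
Convert 正正正|| (tally marks) → 5 + 5 + 5 + 2 = 17 (decimal)
Start: 17
Convert a score (colloquial) → 20 (decimal)
17 + 20 = 37
37 × 2 = 74
Convert 0o60 (octal) → 6×8 = 48 (decimal)
74 + 48 = 122
122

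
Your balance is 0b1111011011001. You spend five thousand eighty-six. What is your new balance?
Convert 0b1111011011001 (binary) → 4096 + 2048 + 1024 + 512 + 128 + 64 + 16 + 8 + 1 = 7897 (decimal)
Convert five thousand eighty-six (English words) → 5×1000 + 86 = 5086 (decimal)
Compute 7897 - 5086 = 2811
2811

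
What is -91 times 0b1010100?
Convert 0b1010100 (binary) → 64 + 16 + 4 = 84 (decimal)
Compute -91 × 84 = -7644
-7644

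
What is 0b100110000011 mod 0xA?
Convert 0b100110000011 (binary) → 2048 + 256 + 128 + 2 + 1 = 2435 (decimal)
Convert 0xA (hexadecimal) → 10 (decimal)
Compute 2435 mod 10 = 5
5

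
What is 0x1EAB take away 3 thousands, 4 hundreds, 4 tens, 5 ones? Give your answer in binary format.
Convert 0x1EAB (hexadecimal) → 1×4096 + 14×256 + 10×16 + 11 = 7851 (decimal)
Convert 3 thousands, 4 hundreds, 4 tens, 5 ones (place-value notation) → 3×1000 + 4×100 + 4×10 + 5 = 3445 (decimal)
Compute 7851 - 3445 = 4406
Convert 4406 (decimal) → 4406 = 4096 + 256 + 32 + 16 + 4 + 2 → 0b1000100110110 (binary)
0b1000100110110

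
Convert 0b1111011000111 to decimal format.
Convert 0b1111011000111 (binary) → 4096 + 2048 + 1024 + 512 + 128 + 64 + 4 + 2 + 1 = 7879 (decimal)
7879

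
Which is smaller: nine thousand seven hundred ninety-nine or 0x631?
Convert nine thousand seven hundred ninety-nine (English words) → 9×1000 + 7×100 + 99 = 9799 (decimal)
Convert 0x631 (hexadecimal) → 6×256 + 3×16 + 1 = 1585 (decimal)
Compare 9799 vs 1585: smaller = 1585
1585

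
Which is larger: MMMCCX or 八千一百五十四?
Convert MMMCCX (Roman numeral) → 1000 + 1000 + 1000 + 100 + 100 + 10 = 3210 (decimal)
Convert 八千一百五十四 (Chinese numeral) → 8×1000 + 1×100 + 5×10 + 4 = 8154 (decimal)
Compare 3210 vs 8154: larger = 8154
8154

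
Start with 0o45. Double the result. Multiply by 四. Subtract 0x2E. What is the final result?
Convert 0o45 (octal) → 4×8 + 5 = 37 (decimal)
Start: 37
37 × 2 = 74
Convert 四 (Chinese numeral) → 4 (decimal)
74 × 4 = 296
Convert 0x2E (hexadecimal) → 2×16 + 14 = 46 (decimal)
296 - 46 = 250
250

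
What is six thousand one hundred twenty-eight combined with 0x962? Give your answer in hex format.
Convert six thousand one hundred twenty-eight (English words) → 6×1000 + 1×100 + 28 = 6128 (decimal)
Convert 0x962 (hexadecimal) → 9×256 + 6×16 + 2 = 2402 (decimal)
Compute 6128 + 2402 = 8530
Convert 8530 (decimal) → 8530 = 2×4096 + 1×256 + 5×16 + 2 → 0x2152 (hexadecimal)
0x2152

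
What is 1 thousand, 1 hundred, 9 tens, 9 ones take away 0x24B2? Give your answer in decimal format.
Convert 1 thousand, 1 hundred, 9 tens, 9 ones (place-value notation) → 1×1000 + 1×100 + 9×10 + 9 = 1199 (decimal)
Convert 0x24B2 (hexadecimal) → 2×4096 + 4×256 + 11×16 + 2 = 9394 (decimal)
Compute 1199 - 9394 = -8195
-8195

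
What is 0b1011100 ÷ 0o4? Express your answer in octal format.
Convert 0b1011100 (binary) → 64 + 16 + 8 + 4 = 92 (decimal)
Convert 0o4 (octal) → 4 (decimal)
Compute 92 ÷ 4 = 23
Convert 23 (decimal) → 23 = 2×8 + 7 → 0o27 (octal)
0o27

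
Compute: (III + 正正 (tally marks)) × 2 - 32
Convert III (Roman numeral) → 1 + 1 + 1 = 3 (decimal)
Convert 正正 (tally marks) → 5 + 5 = 10 (decimal)
Expression in decimal: (3 + 10) × 2 - 32
Parentheses first: 3 + 10 = 13
Multiply: 13 × 2 = 26
Subtract: 26 - 32 = -6
-6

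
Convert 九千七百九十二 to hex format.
Convert 九千七百九十二 (Chinese numeral) → 9×1000 + 7×100 + 9×10 + 2 = 9792 (decimal)
Convert 9792 (decimal) → 9792 = 2×4096 + 6×256 + 4×16 → 0x2640 (hexadecimal)
0x2640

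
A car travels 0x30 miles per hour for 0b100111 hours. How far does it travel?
Convert 0x30 (hexadecimal) → 3×16 = 48 (decimal)
Convert 0b100111 (binary) → 32 + 4 + 2 + 1 = 39 (decimal)
Compute 48 × 39 = 1872
1872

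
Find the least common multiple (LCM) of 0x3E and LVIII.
Convert 0x3E (hexadecimal) → 3×16 + 14 = 62 (decimal)
Convert LVIII (Roman numeral) → 50 + 5 + 1 + 1 + 1 = 58 (decimal)
Compute lcm(62, 58) = 1798
1798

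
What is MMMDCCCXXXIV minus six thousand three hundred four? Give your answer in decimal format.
Convert MMMDCCCXXXIV (Roman numeral) → 1000 + 1000 + 1000 + 500 + 100 + 100 + 100 + 10 + 10 + 10 + 4 = 3834 (decimal)
Convert six thousand three hundred four (English words) → 6×1000 + 3×100 + 4 = 6304 (decimal)
Compute 3834 - 6304 = -2470
-2470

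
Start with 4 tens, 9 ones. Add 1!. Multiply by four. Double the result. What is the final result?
Convert 4 tens, 9 ones (place-value notation) → 4×10 + 9 = 49 (decimal)
Start: 49
Convert 1! (factorial) → 1 (decimal)
49 + 1 = 50
Convert four (English words) → 4 (decimal)
50 × 4 = 200
200 × 2 = 400
400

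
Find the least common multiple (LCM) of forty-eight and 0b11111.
Convert forty-eight (English words) → 48 (decimal)
Convert 0b11111 (binary) → 16 + 8 + 4 + 2 + 1 = 31 (decimal)
Compute lcm(48, 31) = 1488
1488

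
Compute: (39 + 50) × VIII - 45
Convert VIII (Roman numeral) → 5 + 1 + 1 + 1 = 8 (decimal)
Expression in decimal: (39 + 50) × 8 - 45
Parentheses first: 39 + 50 = 89
Multiply: 89 × 8 = 712
Subtract: 712 - 45 = 667
667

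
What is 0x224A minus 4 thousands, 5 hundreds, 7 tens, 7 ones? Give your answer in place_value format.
Convert 0x224A (hexadecimal) → 2×4096 + 2×256 + 4×16 + 10 = 8778 (decimal)
Convert 4 thousands, 5 hundreds, 7 tens, 7 ones (place-value notation) → 4×1000 + 5×100 + 7×10 + 7 = 4577 (decimal)
Compute 8778 - 4577 = 4201
Convert 4201 (decimal) → 4201 = 4×1000 + 2×100 + 1 → 4 thousands, 2 hundreds, 1 one (place-value notation)
4 thousands, 2 hundreds, 1 one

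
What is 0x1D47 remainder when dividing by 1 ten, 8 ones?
Convert 0x1D47 (hexadecimal) → 1×4096 + 13×256 + 4×16 + 7 = 7495 (decimal)
Convert 1 ten, 8 ones (place-value notation) → 1×10 + 8 = 18 (decimal)
Compute 7495 mod 18 = 7
7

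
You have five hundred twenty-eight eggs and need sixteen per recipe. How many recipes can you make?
Convert five hundred twenty-eight (English words) → 5×100 + 28 = 528 (decimal)
Convert sixteen (English words) → 16 (decimal)
Compute 528 ÷ 16 = 33
33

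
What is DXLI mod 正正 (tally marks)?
Convert DXLI (Roman numeral) → 500 + 40 + 1 = 541 (decimal)
Convert 正正 (tally marks) → 5 + 5 = 10 (decimal)
Compute 541 mod 10 = 1
1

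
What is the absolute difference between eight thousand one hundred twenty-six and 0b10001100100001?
Convert eight thousand one hundred twenty-six (English words) → 8×1000 + 1×100 + 26 = 8126 (decimal)
Convert 0b10001100100001 (binary) → 8192 + 512 + 256 + 32 + 1 = 8993 (decimal)
Compute |8126 - 8993| = 867
867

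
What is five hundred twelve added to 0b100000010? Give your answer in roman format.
Convert five hundred twelve (English words) → 5×100 + 12 = 512 (decimal)
Convert 0b100000010 (binary) → 256 + 2 = 258 (decimal)
Compute 512 + 258 = 770
Convert 770 (decimal) → 770 = 500 + 100 + 100 + 50 + 10 + 10 → DCCLXX (Roman numeral)
DCCLXX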